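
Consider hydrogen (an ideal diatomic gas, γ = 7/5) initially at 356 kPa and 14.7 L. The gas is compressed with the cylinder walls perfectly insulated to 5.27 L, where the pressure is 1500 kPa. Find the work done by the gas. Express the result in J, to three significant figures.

Adiabatic: W = (P₁V₁ − P₂V₂)/(γ − 1) with γ = 7/5.
P₁V₁ = 5233 J, P₂V₂ = 7905 J.
W = (5233 − 7905) / 0.4 = -6680 J.

W ≈ -6680 J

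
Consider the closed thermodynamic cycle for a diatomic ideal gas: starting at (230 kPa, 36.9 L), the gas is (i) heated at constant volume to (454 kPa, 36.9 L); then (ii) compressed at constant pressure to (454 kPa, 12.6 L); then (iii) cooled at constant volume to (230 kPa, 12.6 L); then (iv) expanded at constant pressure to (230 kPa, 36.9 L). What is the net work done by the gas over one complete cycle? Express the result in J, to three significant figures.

W_net ≈ -5440 J

Constant-volume legs do no work.
W(ii) = (454)(12.6 − 36.9) = -11032 J; W(iv) = (230)(36.9 − 12.6) = 5589 J.
W_net = -11032 + 5589 = -5443 J (the counter-clockwise enclosed area).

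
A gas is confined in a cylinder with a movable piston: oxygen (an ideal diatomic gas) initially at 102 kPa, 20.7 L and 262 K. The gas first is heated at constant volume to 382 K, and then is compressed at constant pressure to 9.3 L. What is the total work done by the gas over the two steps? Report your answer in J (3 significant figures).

W_total ≈ -1700 J

Step 1 (isochoric): W = 0 (constant volume).
After step 1: P = 148.7 kPa (V unchanged).
Step 2 (isobaric): W = PΔV = (148.7 kPa)(9.3 − 20.7 L) = -1695 J.
W_total = 0 − 1695 = -1695 J.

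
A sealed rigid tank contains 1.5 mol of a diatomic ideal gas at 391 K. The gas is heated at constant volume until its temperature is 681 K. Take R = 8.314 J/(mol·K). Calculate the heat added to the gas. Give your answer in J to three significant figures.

Q ≈ 9040 J

Constant volume ⇒ W = 0, so Q = ΔU = nCᵥΔT with Cᵥ = 5R/2 = 20.79 J/(mol·K).
ΔU = (1.5)(20.79)(681 − 391) = 9041 J.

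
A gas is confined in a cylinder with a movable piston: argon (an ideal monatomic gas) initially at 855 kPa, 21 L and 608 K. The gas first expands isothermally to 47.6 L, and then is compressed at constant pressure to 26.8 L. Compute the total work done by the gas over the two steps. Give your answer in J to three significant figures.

W_total ≈ 6850 J

Step 1 (isothermal): W = P₁V₁ ln(V₂/V₁) = (17955) ln(47.6/21) = 14693 J.
After step 1: P = 377.2 kPa, V = 47.6 L, T = 608 K.
Step 2 (isobaric): W = PΔV = (377.2 kPa)(26.8 − 47.6 L) = -7846 J.
W_total = 14693 − 7846 = 6847 J.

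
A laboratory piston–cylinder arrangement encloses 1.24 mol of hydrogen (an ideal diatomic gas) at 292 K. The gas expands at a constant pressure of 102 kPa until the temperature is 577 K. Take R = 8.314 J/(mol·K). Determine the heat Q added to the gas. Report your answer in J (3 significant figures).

Q ≈ 10300 J

Isobaric: W = nRΔT = (1.24)(8.314)(285) = 2938 J.
ΔU = nCᵥΔT with Cᵥ = 5R/2: ΔU = (1.24)(20.79)(285) = 7345 J.
Q = ΔU + W = 7345 + 2938 = 10284 J.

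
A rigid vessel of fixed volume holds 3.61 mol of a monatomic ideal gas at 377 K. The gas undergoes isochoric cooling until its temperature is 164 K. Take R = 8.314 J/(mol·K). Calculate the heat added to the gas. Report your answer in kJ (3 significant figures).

Constant volume ⇒ W = 0, so Q = ΔU = nCᵥΔT with Cᵥ = 3R/2 = 12.47 J/(mol·K).
ΔU = (3.61)(12.47)(164 − 377) = -9589 J.

Q ≈ -9.59 kJ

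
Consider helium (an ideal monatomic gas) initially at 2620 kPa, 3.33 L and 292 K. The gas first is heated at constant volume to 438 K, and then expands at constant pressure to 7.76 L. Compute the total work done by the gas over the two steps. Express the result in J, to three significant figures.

W_total ≈ 17400 J

Step 1 (isochoric): W = 0 (constant volume).
After step 1: P = 3930 kPa (V unchanged).
Step 2 (isobaric): W = PΔV = (3930 kPa)(7.76 − 3.33 L) = 17410 J.
W_total = 0 + 17410 = 17410 J.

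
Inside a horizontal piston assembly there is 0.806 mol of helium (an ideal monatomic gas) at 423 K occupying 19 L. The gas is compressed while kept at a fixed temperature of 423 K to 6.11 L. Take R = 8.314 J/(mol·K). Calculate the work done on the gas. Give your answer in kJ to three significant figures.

W ≈ 3.22 kJ

Isothermal: W = nRT ln(V₂/V₁).
W = (0.806)(8.314)(423) × ln(6.11/19)
  = 2835 × -1.135
W_by_gas = -3216 J; work on gas = −W_by = 3216 J.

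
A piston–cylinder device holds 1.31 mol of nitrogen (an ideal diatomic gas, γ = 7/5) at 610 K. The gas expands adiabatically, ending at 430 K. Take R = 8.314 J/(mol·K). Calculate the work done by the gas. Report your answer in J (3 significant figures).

Adiabatic ⇒ Q = 0, so W_by = −ΔU = nCᵥ(T₁ − T₂).
Cᵥ = 5R/2 = 20.79 J/(mol·K).
W = (1.31)(20.79)(610 − 430) = 4901 J.

W ≈ 4900 J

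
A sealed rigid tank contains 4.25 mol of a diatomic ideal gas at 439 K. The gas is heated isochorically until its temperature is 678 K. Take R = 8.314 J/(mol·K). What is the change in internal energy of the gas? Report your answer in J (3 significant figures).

Constant volume ⇒ W = 0, so Q = ΔU = nCᵥΔT with Cᵥ = 5R/2 = 20.79 J/(mol·K).
ΔU = (4.25)(20.79)(678 − 439) = 21112 J.

ΔU ≈ 21100 J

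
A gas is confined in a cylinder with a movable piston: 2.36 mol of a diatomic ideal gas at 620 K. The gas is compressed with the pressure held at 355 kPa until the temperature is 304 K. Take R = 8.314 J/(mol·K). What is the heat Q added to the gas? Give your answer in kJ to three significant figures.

Q ≈ -21.7 kJ

Isobaric: W = nRΔT = (2.36)(8.314)(-316) = -6200 J.
ΔU = nCᵥΔT with Cᵥ = 5R/2: ΔU = (2.36)(20.79)(-316) = -15501 J.
Q = ΔU + W = -15501 − 6200 = -21701 J.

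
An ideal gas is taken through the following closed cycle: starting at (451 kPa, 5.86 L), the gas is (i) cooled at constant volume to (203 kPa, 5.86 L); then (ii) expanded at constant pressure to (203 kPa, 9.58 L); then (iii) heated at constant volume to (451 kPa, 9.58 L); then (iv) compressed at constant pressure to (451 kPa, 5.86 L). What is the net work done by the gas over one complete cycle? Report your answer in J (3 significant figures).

W_net ≈ -923 J

Constant-volume legs do no work.
W(ii) = (203)(9.58 − 5.86) = 755.2 J; W(iv) = (451)(5.86 − 9.58) = -1678 J.
W_net = 755.2 − 1678 = -922.6 J (the counter-clockwise enclosed area).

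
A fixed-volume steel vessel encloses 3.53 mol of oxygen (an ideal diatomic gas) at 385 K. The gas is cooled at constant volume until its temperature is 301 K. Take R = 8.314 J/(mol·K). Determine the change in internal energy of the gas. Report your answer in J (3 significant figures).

Constant volume ⇒ W = 0, so Q = ΔU = nCᵥΔT with Cᵥ = 5R/2 = 20.79 J/(mol·K).
ΔU = (3.53)(20.79)(301 − 385) = -6163 J.

ΔU ≈ -6160 J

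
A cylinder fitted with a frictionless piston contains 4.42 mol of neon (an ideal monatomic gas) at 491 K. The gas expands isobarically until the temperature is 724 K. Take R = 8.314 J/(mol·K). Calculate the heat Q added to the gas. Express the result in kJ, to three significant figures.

Q ≈ 21.4 kJ

Isobaric: W = nRΔT = (4.42)(8.314)(233) = 8562 J.
ΔU = nCᵥΔT with Cᵥ = 3R/2: ΔU = (4.42)(12.47)(233) = 12843 J.
Q = ΔU + W = 12843 + 8562 = 21406 J.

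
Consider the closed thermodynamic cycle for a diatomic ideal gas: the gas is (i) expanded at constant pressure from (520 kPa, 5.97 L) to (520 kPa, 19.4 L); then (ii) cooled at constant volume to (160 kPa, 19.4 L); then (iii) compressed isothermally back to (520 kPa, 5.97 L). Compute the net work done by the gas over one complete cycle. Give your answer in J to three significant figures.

Leg (i): W = PΔV = (520)(19.4 − 5.97) = 6984 J.
Leg (ii): W = 0.
Leg (iii): W = PᵢVᵢ ln(V_f/Vᵢ) = (3104) ln(5.97/19.4) = -3658 J.
W_net = 6984 − 3658 = 3325 J.

W_net ≈ 3330 J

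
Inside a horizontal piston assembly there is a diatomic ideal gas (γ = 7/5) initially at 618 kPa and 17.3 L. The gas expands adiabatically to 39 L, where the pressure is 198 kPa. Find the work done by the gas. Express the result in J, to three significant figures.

W ≈ 7420 J

Adiabatic: W = (P₁V₁ − P₂V₂)/(γ − 1) with γ = 7/5.
P₁V₁ = 10691 J, P₂V₂ = 7722 J.
W = (10691 − 7722) / 0.4 = 7424 J.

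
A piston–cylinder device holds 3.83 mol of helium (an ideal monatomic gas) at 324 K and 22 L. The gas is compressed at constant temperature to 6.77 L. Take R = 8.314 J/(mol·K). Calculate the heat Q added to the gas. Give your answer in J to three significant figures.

Q ≈ -12200 J

Isothermal ⇒ ΔU = 0, so Q = W = nRT ln(V₂/V₁).
Q = (3.83)(8.314)(324) ln(6.77/22) = 10317 × -1.179 = -12159 J.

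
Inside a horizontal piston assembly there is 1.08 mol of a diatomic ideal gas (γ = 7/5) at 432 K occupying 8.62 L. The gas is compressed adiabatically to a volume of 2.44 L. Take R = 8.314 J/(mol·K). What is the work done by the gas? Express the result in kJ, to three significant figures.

W ≈ -6.37 kJ

Adiabatic: TV^(γ−1) = const with γ = 7/5.
T₂ = T₁ (V₁/V₂)^(γ−1) = 432 × (8.62/2.44)^0.4 = 432 × 1.657 = 715.7 K.
W_by = nCᵥ(T₁ − T₂) = (1.08)(20.79)(432 − 715.7) = -6368 J.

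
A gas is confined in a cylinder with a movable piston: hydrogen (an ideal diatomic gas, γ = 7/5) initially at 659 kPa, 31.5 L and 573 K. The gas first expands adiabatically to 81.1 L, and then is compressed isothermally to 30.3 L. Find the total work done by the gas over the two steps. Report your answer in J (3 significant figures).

W_total ≈ 2340 J

Step 1 (adiabatic): W = (P₁V₁ − P₂V₂)/(γ−1) = (20758 − 14220)/0.4 = 16345 J.
After step 1: P = 175.3 kPa, V = 81.1 L, T = 392.5 K.
Step 2 (isothermal): W = P₁V₁ ln(V₂/V₁) = (14220) ln(30.3/81.1) = -14000 J.
W_total = 16345 − 14000 = 2345 J.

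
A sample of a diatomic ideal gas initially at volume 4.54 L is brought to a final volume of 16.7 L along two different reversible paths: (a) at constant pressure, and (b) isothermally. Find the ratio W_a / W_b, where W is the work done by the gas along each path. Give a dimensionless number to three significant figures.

Path (a) isobaric: W = P₁(V₂ − V₁) → W_a/(P₁V₁) = 2.678.
Path (b) isothermal: W = P₁V₁ ln(V₂/V₁) → W_b/(P₁V₁) = 1.302.
W_a / W_b = 2.678 / 1.302 = 2.056.

W_a / W_b ≈ 2.06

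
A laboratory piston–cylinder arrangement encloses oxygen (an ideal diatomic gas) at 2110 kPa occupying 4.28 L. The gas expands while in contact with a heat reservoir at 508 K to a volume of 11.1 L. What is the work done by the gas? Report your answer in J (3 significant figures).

W ≈ 8610 J

Isothermal: W = nRT ln(V₂/V₁) = P₁V₁ ln(V₂/V₁).
P₁V₁ = (2110 kPa)(4.28 L) = 9031 J.
W = 9031 × ln(11.1/4.28) = 9031 × 0.953
W_by_gas = 8606 J.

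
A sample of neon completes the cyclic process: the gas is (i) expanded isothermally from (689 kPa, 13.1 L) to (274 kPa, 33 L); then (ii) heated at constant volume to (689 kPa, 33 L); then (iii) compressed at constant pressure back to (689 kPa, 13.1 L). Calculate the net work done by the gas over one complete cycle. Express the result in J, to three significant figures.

W_net ≈ -5370 J

Leg (i): W = PᵢVᵢ ln(V_f/Vᵢ) = (9026) ln(33/13.1) = 8339 J.
Leg (ii): W = 0.
Leg (iii): W = PΔV = (689)(13.1 − 33) = -13711 J.
W_net = 8339 − 13711 = -5372 J.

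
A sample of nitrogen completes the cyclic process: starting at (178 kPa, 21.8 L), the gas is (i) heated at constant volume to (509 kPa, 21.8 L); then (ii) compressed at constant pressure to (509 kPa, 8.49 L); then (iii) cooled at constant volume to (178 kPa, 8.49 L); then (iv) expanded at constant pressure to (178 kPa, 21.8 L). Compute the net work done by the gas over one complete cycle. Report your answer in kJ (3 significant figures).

Constant-volume legs do no work.
W(ii) = (509)(8.49 − 21.8) = -6775 J; W(iv) = (178)(21.8 − 8.49) = 2369 J.
W_net = -6775 + 2369 = -4406 J (the counter-clockwise enclosed area).

W_net ≈ -4.41 kJ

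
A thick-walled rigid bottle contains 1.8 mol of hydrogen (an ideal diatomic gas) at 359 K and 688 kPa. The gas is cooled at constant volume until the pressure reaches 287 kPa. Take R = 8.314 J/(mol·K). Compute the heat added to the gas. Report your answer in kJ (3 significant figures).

Q ≈ -7.83 kJ

Constant volume ⇒ W = 0, so Q = ΔU = nCᵥΔT with Cᵥ = 5R/2 = 20.79 J/(mol·K).
At constant V, T₂/T₁ = P₂/P₁ ⇒ ΔT = T₁(P₂/P₁ − 1) = 359·(287/688 − 1) = -209.2 K.
ΔU = (1.8)(20.79)(-209.2) = -7828 J.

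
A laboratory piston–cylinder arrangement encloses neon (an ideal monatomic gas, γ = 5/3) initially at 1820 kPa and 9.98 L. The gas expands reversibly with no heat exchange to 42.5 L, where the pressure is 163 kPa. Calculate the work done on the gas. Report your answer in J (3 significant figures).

W ≈ -16900 J

Adiabatic: W = (P₁V₁ − P₂V₂)/(γ − 1) with γ = 5/3.
P₁V₁ = 18164 J, P₂V₂ = 6928 J.
W = (18164 − 6928) / 0.6667 = 16854 J.
Work on gas = −W_by = -16854 J.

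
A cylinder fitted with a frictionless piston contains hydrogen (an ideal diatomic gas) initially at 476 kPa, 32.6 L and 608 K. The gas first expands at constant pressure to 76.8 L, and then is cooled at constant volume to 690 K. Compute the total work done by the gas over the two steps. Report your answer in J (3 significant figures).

W_total ≈ 21000 J

Step 1 (isobaric): W = PΔV = (476 kPa)(76.8 − 32.6 L) = 21039 J.
Step 2 (isochoric): W = 0 (constant volume).
W_total = 21039 + 0 = 21039 J.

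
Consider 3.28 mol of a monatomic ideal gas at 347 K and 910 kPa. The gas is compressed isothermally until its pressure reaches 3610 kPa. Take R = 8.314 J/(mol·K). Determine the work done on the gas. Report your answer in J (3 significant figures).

Isothermal process: W = nRT ln(V₂/V₁) = nRT ln(P₁/P₂).
W = (3.28)(8.314)(347) × ln(910/3610)
  = 9463 × ln(0.2521) = 9463 × -1.378
W_by_gas = -13040 J; work on gas = −W_by = 13040 J.

W ≈ 13000 J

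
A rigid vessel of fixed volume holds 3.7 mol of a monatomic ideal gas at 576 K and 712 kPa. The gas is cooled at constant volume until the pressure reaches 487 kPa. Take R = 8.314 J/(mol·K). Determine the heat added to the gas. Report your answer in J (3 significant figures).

Constant volume ⇒ W = 0, so Q = ΔU = nCᵥΔT with Cᵥ = 3R/2 = 12.47 J/(mol·K).
At constant V, T₂/T₁ = P₂/P₁ ⇒ ΔT = T₁(P₂/P₁ − 1) = 576·(487/712 − 1) = -182 K.
ΔU = (3.7)(12.47)(-182) = -8399 J.

Q ≈ -8400 J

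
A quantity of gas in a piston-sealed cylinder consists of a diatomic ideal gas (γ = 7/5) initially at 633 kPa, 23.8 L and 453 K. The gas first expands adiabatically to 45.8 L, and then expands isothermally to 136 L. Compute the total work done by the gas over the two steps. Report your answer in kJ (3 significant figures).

Step 1 (adiabatic): W = (P₁V₁ − P₂V₂)/(γ−1) = (15065 − 11595)/0.4 = 8676 J.
After step 1: P = 253.2 kPa, V = 45.8 L, T = 348.6 K.
Step 2 (isothermal): W = P₁V₁ ln(V₂/V₁) = (11595) ln(136/45.8) = 12619 J.
W_total = 8676 + 12619 = 21296 J.

W_total ≈ 21.3 kJ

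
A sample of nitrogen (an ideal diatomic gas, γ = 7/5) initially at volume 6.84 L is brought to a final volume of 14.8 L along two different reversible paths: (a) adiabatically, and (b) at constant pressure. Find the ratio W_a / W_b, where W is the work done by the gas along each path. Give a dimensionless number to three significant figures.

W_a / W_b ≈ 0.571

Path (a) adiabatic: W = P₁V₁(1 − (V₁/V₂)^(γ−1))/(γ−1) → W_a/(P₁V₁) = 0.6641.
Path (b) isobaric: W = P₁(V₂ − V₁) → W_b/(P₁V₁) = 1.164.
W_a / W_b = 0.6641 / 1.164 = 0.5706.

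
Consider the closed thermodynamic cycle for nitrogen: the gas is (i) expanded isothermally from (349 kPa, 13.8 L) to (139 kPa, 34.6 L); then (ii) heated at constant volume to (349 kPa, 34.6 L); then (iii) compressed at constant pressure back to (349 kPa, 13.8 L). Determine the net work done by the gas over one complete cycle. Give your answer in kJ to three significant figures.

W_net ≈ -2.83 kJ

Leg (i): W = PᵢVᵢ ln(V_f/Vᵢ) = (4816) ln(34.6/13.8) = 4427 J.
Leg (ii): W = 0.
Leg (iii): W = PΔV = (349)(13.8 − 34.6) = -7259 J.
W_net = 4427 − 7259 = -2832 J.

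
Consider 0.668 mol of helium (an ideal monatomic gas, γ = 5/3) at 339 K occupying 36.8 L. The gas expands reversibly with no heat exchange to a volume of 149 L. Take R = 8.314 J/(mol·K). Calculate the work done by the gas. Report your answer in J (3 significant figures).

Adiabatic: TV^(γ−1) = const with γ = 5/3.
T₂ = T₁ (V₁/V₂)^(γ−1) = 339 × (36.8/149)^0.667 = 339 × 0.3936 = 133.4 K.
W_by = nCᵥ(T₁ − T₂) = (0.668)(12.47)(339 − 133.4) = 1712 J.

W ≈ 1710 J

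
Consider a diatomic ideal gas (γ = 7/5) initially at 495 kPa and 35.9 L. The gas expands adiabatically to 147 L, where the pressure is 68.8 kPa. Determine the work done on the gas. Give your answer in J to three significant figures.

W ≈ -19100 J

Adiabatic: W = (P₁V₁ − P₂V₂)/(γ − 1) with γ = 7/5.
P₁V₁ = 17770 J, P₂V₂ = 10114 J.
W = (17770 − 10114) / 0.4 = 19142 J.
Work on gas = −W_by = -19142 J.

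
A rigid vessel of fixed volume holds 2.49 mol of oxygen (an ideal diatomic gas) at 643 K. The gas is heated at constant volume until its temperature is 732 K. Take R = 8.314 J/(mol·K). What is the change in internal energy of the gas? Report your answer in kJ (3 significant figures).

Constant volume ⇒ W = 0, so Q = ΔU = nCᵥΔT with Cᵥ = 5R/2 = 20.79 J/(mol·K).
ΔU = (2.49)(20.79)(732 − 643) = 4606 J.

ΔU ≈ 4.61 kJ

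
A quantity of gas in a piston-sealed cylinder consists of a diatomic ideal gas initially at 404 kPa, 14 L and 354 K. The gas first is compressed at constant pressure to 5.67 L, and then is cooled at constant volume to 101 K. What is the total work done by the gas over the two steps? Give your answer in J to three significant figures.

W_total ≈ -3370 J

Step 1 (isobaric): W = PΔV = (404 kPa)(5.67 − 14 L) = -3365 J.
Step 2 (isochoric): W = 0 (constant volume).
W_total = -3365 + 0 = -3365 J.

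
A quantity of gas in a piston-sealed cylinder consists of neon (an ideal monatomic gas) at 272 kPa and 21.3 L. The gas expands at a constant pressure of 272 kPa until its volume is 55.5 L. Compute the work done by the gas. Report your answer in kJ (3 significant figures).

W ≈ 9.30 kJ

Isobaric: W = P ΔV.
W = (272 kPa)(55.5 − 21.3 L) = (272)(34.2) = 9302 J.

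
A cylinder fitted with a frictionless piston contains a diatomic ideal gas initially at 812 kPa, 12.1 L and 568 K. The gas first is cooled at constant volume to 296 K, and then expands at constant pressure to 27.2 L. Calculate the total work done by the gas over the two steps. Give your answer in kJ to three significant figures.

Step 1 (isochoric): W = 0 (constant volume).
After step 1: P = 423.2 kPa (V unchanged).
Step 2 (isobaric): W = PΔV = (423.2 kPa)(27.2 − 12.1 L) = 6390 J.
W_total = 0 + 6390 = 6390 J.

W_total ≈ 6.39 kJ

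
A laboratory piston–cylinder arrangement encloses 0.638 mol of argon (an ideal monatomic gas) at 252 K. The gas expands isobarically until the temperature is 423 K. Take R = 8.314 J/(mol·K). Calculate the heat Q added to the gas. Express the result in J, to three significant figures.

Isobaric: W = nRΔT = (0.638)(8.314)(171) = 907 J.
ΔU = nCᵥΔT with Cᵥ = 3R/2: ΔU = (0.638)(12.47)(171) = 1361 J.
Q = ΔU + W = 1361 + 907 = 2268 J.

Q ≈ 2270 J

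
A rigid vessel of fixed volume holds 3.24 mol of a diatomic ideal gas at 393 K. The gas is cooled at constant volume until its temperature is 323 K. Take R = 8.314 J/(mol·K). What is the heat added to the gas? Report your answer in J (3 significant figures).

Q ≈ -4710 J

Constant volume ⇒ W = 0, so Q = ΔU = nCᵥΔT with Cᵥ = 5R/2 = 20.79 J/(mol·K).
ΔU = (3.24)(20.79)(323 − 393) = -4714 J.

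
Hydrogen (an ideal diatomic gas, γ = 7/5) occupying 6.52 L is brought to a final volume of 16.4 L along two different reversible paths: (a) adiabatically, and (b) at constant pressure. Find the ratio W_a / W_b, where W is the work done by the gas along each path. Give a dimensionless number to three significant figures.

Path (a) adiabatic: W = P₁V₁(1 − (V₁/V₂)^(γ−1))/(γ−1) → W_a/(P₁V₁) = 0.7714.
Path (b) isobaric: W = P₁(V₂ − V₁) → W_b/(P₁V₁) = 1.515.
W_a / W_b = 0.7714 / 1.515 = 0.509.

W_a / W_b ≈ 0.509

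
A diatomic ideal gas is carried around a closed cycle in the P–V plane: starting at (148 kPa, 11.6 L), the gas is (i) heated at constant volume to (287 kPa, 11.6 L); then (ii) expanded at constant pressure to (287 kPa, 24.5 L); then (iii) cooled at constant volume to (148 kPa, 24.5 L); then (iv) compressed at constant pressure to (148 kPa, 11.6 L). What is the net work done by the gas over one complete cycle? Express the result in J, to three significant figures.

W_net ≈ 1790 J

Constant-volume legs do no work.
W(ii) = (287)(24.5 − 11.6) = 3702 J; W(iv) = (148)(11.6 − 24.5) = -1909 J.
W_net = 3702 − 1909 = 1793 J (the clockwise enclosed area).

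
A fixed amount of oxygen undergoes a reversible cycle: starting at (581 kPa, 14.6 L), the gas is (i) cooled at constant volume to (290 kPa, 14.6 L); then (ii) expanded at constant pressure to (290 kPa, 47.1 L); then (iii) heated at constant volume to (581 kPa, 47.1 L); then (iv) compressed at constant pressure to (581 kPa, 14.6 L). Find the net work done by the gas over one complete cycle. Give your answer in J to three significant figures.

Constant-volume legs do no work.
W(ii) = (290)(47.1 − 14.6) = 9425 J; W(iv) = (581)(14.6 − 47.1) = -18882 J.
W_net = 9425 − 18882 = -9458 J (the counter-clockwise enclosed area).

W_net ≈ -9460 J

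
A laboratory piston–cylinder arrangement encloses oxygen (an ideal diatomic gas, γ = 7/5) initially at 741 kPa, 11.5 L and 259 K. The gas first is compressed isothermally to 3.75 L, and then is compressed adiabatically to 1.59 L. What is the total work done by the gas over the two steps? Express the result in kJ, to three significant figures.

W_total ≈ -18.3 kJ

Step 1 (isothermal): W = P₁V₁ ln(V₂/V₁) = (8522) ln(3.75/11.5) = -9549 J.
After step 1: P = 2272 kPa, V = 3.75 L, T = 259 K.
Step 2 (adiabatic): W = (P₁V₁ − P₂V₂)/(γ−1) = (8522 − 12011)/0.4 = -8723 J.
W_total = -9549 − 8723 = -18272 J.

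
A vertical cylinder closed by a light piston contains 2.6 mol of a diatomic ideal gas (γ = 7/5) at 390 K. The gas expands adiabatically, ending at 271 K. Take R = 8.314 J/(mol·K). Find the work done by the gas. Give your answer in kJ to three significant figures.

W ≈ 6.43 kJ

Adiabatic ⇒ Q = 0, so W_by = −ΔU = nCᵥ(T₁ − T₂).
Cᵥ = 5R/2 = 20.79 J/(mol·K).
W = (2.6)(20.79)(390 − 271) = 6431 J.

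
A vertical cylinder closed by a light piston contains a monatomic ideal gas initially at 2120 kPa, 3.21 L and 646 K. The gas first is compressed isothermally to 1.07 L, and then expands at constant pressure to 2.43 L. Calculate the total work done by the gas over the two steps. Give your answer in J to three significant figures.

Step 1 (isothermal): W = P₁V₁ ln(V₂/V₁) = (6805) ln(1.07/3.21) = -7476 J.
After step 1: P = 6360 kPa, V = 1.07 L, T = 646 K.
Step 2 (isobaric): W = PΔV = (6360 kPa)(2.43 − 1.07 L) = 8650 J.
W_total = -7476 + 8650 = 1173 J.

W_total ≈ 1170 J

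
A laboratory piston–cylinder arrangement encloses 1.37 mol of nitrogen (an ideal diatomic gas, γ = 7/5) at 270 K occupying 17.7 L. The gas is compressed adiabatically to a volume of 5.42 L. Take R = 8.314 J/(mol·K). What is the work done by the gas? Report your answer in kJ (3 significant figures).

Adiabatic: TV^(γ−1) = const with γ = 7/5.
T₂ = T₁ (V₁/V₂)^(γ−1) = 270 × (17.7/5.42)^0.4 = 270 × 1.605 = 433.5 K.
W_by = nCᵥ(T₁ − T₂) = (1.37)(20.79)(270 − 433.5) = -4655 J.

W ≈ -4.65 kJ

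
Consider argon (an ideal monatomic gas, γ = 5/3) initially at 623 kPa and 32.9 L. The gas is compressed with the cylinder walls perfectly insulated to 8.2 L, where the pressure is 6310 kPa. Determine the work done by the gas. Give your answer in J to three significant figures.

W ≈ -46900 J

Adiabatic: W = (P₁V₁ − P₂V₂)/(γ − 1) with γ = 5/3.
P₁V₁ = 20497 J, P₂V₂ = 51742 J.
W = (20497 − 51742) / 0.6667 = -46868 J.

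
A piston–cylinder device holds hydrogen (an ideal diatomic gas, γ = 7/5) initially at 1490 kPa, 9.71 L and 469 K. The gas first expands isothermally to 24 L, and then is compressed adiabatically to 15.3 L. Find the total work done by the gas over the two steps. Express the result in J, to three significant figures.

W_total ≈ 5960 J

Step 1 (isothermal): W = P₁V₁ ln(V₂/V₁) = (14468) ln(24/9.71) = 13092 J.
After step 1: P = 602.8 kPa, V = 24 L, T = 469 K.
Step 2 (adiabatic): W = (P₁V₁ − P₂V₂)/(γ−1) = (14468 − 17323)/0.4 = -7137 J.
W_total = 13092 − 7137 = 5955 J.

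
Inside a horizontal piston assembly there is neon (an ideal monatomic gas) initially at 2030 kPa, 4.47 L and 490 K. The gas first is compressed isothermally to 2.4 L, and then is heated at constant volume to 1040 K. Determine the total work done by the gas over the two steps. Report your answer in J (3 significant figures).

Step 1 (isothermal): W = P₁V₁ ln(V₂/V₁) = (9074) ln(2.4/4.47) = -5643 J.
Step 2 (isochoric): W = 0 (constant volume).
W_total = -5643 + 0 = -5643 J.

W_total ≈ -5640 J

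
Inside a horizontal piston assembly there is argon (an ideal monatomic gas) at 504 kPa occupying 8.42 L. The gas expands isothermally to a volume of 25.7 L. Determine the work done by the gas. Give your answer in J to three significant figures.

Isothermal: W = nRT ln(V₂/V₁) = P₁V₁ ln(V₂/V₁).
P₁V₁ = (504 kPa)(8.42 L) = 4244 J.
W = 4244 × ln(25.7/8.42) = 4244 × 1.116
W_by_gas = 4735 J.

W ≈ 4740 J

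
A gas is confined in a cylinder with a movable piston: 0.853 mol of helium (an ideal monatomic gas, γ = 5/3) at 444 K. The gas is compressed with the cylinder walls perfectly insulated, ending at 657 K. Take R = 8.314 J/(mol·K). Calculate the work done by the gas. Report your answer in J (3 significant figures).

W ≈ -2270 J

Adiabatic ⇒ Q = 0, so W_by = −ΔU = nCᵥ(T₁ − T₂).
Cᵥ = 3R/2 = 12.47 J/(mol·K).
W = (0.853)(12.47)(444 − 657) = -2266 J.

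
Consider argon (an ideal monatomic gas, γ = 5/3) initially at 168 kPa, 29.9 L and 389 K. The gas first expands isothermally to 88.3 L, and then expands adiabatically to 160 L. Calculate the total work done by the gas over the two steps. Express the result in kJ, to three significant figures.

Step 1 (isothermal): W = P₁V₁ ln(V₂/V₁) = (5023) ln(88.3/29.9) = 5440 J.
After step 1: P = 56.89 kPa, V = 88.3 L, T = 389 K.
Step 2 (adiabatic): W = (P₁V₁ − P₂V₂)/(γ−1) = (5023 − 3380)/0.667 = 2465 J.
W_total = 5440 + 2465 = 7905 J.

W_total ≈ 7.90 kJ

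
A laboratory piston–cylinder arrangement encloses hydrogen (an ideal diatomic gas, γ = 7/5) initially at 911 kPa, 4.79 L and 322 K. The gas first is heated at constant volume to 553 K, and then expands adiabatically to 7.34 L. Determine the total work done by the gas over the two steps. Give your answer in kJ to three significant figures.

W_total ≈ 2.94 kJ

Step 1 (isochoric): W = 0 (constant volume).
After step 1: P = 1565 kPa (V unchanged).
Step 2 (adiabatic): W = (P₁V₁ − P₂V₂)/(γ−1) = (7494 − 6318)/0.4 = 2940 J.
W_total = 0 + 2940 = 2940 J.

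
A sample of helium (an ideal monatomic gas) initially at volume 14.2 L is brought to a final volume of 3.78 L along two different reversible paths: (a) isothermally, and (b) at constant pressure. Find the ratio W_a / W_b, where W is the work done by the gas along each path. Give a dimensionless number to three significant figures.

Path (a) isothermal: W = P₁V₁ ln(V₂/V₁) → W_a/(P₁V₁) = -1.324.
Path (b) isobaric: W = P₁(V₂ − V₁) → W_b/(P₁V₁) = -0.7338.
W_a / W_b = -1.324 / -0.7338 = 1.804.

W_a / W_b ≈ 1.80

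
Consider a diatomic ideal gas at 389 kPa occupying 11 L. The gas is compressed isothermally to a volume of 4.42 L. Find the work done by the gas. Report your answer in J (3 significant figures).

Isothermal: W = nRT ln(V₂/V₁) = P₁V₁ ln(V₂/V₁).
P₁V₁ = (389 kPa)(11 L) = 4279 J.
W = 4279 × ln(4.42/11) = 4279 × -0.9118
W_by_gas = -3901 J.

W ≈ -3900 J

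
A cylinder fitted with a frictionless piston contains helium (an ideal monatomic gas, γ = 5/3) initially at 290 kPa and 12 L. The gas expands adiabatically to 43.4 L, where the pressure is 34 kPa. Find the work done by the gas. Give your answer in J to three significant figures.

Adiabatic: W = (P₁V₁ − P₂V₂)/(γ − 1) with γ = 5/3.
P₁V₁ = 3480 J, P₂V₂ = 1476 J.
W = (3480 − 1476) / 0.6667 = 3007 J.

W ≈ 3010 J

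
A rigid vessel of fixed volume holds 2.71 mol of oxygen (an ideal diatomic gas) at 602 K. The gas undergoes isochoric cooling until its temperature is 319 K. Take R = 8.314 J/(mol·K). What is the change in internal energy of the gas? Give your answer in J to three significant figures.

ΔU ≈ -15900 J

Constant volume ⇒ W = 0, so Q = ΔU = nCᵥΔT with Cᵥ = 5R/2 = 20.79 J/(mol·K).
ΔU = (2.71)(20.79)(319 − 602) = -15941 J.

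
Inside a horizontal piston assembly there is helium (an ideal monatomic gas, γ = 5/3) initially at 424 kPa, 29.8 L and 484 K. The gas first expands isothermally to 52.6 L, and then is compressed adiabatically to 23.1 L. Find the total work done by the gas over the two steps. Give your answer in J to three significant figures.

W_total ≈ -6670 J

Step 1 (isothermal): W = P₁V₁ ln(V₂/V₁) = (12635) ln(52.6/29.8) = 7179 J.
After step 1: P = 240.2 kPa, V = 52.6 L, T = 484 K.
Step 2 (adiabatic): W = (P₁V₁ − P₂V₂)/(γ−1) = (12635 − 21869)/0.667 = -13851 J.
W_total = 7179 − 13851 = -6671 J.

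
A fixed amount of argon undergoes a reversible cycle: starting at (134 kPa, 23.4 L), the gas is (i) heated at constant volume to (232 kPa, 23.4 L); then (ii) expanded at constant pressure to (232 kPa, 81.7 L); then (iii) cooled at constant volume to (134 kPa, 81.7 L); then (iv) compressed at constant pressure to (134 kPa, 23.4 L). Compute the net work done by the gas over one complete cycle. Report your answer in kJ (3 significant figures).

Constant-volume legs do no work.
W(ii) = (232)(81.7 − 23.4) = 13526 J; W(iv) = (134)(23.4 − 81.7) = -7812 J.
W_net = 13526 − 7812 = 5713 J (the clockwise enclosed area).

W_net ≈ 5.71 kJ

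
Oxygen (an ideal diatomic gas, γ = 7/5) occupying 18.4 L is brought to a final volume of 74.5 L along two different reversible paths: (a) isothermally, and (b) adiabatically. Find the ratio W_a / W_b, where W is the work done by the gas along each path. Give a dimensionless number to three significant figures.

Path (a) isothermal: W = P₁V₁ ln(V₂/V₁) → W_a/(P₁V₁) = 1.398.
Path (b) adiabatic: W = P₁V₁(1 − (V₁/V₂)^(γ−1))/(γ−1) → W_b/(P₁V₁) = 1.071.
W_a / W_b = 1.398 / 1.071 = 1.306.

W_a / W_b ≈ 1.31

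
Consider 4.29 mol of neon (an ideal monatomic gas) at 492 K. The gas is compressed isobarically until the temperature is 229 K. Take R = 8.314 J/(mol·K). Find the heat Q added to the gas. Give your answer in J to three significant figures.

Q ≈ -23500 J

Isobaric: W = nRΔT = (4.29)(8.314)(-263) = -9380 J.
ΔU = nCᵥΔT with Cᵥ = 3R/2: ΔU = (4.29)(12.47)(-263) = -14071 J.
Q = ΔU + W = -14071 − 9380 = -23451 J.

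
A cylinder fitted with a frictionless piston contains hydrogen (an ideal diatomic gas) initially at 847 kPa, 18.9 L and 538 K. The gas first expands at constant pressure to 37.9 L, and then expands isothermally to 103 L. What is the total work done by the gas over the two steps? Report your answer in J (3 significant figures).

Step 1 (isobaric): W = PΔV = (847 kPa)(37.9 − 18.9 L) = 16093 J.
After step 1: P = 847 kPa, V = 37.9 L, T = 1079 K.
Step 2 (isothermal): W = P₁V₁ ln(V₂/V₁) = (32101) ln(103/37.9) = 32094 J.
W_total = 16093 + 32094 = 48187 J.

W_total ≈ 48200 J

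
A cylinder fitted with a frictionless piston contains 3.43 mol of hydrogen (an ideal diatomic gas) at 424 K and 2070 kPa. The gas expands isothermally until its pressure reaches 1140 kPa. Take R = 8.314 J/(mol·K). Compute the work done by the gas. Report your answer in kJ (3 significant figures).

Isothermal process: W = nRT ln(V₂/V₁) = nRT ln(P₁/P₂).
W = (3.43)(8.314)(424) × ln(2070/1140)
  = 12091 × ln(1.816) = 12091 × 0.5965
W_by_gas = 7213 J.

W ≈ 7.21 kJ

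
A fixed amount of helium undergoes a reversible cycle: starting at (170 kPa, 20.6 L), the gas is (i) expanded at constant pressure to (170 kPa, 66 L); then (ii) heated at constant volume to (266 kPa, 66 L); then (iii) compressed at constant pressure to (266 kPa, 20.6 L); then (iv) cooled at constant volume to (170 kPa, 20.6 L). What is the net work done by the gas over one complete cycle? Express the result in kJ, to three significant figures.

W_net ≈ -4.36 kJ

Constant-volume legs do no work.
W(i) = (170)(66 − 20.6) = 7718 J; W(iii) = (266)(20.6 − 66) = -12076 J.
W_net = 7718 − 12076 = -4358 J (the counter-clockwise enclosed area).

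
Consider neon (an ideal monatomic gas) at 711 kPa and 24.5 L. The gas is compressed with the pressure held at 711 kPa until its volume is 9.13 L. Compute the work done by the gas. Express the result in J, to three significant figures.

Isobaric: W = P ΔV.
W = (711 kPa)(9.13 − 24.5 L) = (711)(-15.37) = -10928 J.

W ≈ -10900 J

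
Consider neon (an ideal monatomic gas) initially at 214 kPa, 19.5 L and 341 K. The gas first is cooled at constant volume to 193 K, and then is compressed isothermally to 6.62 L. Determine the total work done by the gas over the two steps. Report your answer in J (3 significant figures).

W_total ≈ -2550 J

Step 1 (isochoric): W = 0 (constant volume).
After step 1: P = 121.1 kPa (V unchanged).
Step 2 (isothermal): W = P₁V₁ ln(V₂/V₁) = (2362) ln(6.62/19.5) = -2552 J.
W_total = 0 − 2552 = -2552 J.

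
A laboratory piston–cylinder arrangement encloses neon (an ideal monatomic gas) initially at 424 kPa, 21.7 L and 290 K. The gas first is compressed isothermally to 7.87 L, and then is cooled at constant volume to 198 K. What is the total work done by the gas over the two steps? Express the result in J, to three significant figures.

W_total ≈ -9330 J

Step 1 (isothermal): W = P₁V₁ ln(V₂/V₁) = (9201) ln(7.87/21.7) = -9332 J.
Step 2 (isochoric): W = 0 (constant volume).
W_total = -9332 + 0 = -9332 J.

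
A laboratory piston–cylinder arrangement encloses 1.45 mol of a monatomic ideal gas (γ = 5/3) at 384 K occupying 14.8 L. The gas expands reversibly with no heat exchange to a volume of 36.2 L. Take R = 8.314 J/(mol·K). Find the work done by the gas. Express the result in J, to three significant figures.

W ≈ 3120 J

Adiabatic: TV^(γ−1) = const with γ = 5/3.
T₂ = T₁ (V₁/V₂)^(γ−1) = 384 × (14.8/36.2)^0.667 = 384 × 0.5509 = 211.5 K.
W_by = nCᵥ(T₁ − T₂) = (1.45)(12.47)(384 − 211.5) = 3119 J.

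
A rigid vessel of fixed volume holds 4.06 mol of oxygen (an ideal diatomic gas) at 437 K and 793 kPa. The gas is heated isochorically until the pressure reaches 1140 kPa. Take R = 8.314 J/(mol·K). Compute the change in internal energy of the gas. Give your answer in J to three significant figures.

Constant volume ⇒ W = 0, so Q = ΔU = nCᵥΔT with Cᵥ = 5R/2 = 20.79 J/(mol·K).
At constant V, T₂/T₁ = P₂/P₁ ⇒ ΔT = T₁(P₂/P₁ − 1) = 437·(1140/793 − 1) = 191.2 K.
ΔU = (4.06)(20.79)(191.2) = 16137 J.

ΔU ≈ 16100 J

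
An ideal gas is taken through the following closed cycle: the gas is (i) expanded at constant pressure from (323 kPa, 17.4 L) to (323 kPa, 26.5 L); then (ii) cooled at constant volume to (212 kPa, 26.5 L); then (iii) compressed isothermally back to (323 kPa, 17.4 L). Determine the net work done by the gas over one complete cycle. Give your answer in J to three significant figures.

Leg (i): W = PΔV = (323)(26.5 − 17.4) = 2939 J.
Leg (ii): W = 0.
Leg (iii): W = PᵢVᵢ ln(V_f/Vᵢ) = (5618) ln(17.4/26.5) = -2363 J.
W_net = 2939 − 2363 = 576 J.

W_net ≈ 576 J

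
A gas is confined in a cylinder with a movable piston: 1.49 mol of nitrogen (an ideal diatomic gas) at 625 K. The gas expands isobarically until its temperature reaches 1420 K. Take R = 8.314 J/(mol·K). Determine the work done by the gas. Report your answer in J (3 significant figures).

Isobaric: W = P ΔV = nR ΔT.
W = (1.49)(8.314)(1420 − 625) = 9848 J.

W ≈ 9850 J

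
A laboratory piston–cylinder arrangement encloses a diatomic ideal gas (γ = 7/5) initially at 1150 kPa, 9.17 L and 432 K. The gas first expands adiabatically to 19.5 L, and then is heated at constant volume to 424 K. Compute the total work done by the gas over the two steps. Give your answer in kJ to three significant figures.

W_total ≈ 6.87 kJ

Step 1 (adiabatic): W = (P₁V₁ − P₂V₂)/(γ−1) = (10546 − 7798)/0.4 = 6868 J.
Step 2 (isochoric): W = 0 (constant volume).
W_total = 6868 + 0 = 6868 J.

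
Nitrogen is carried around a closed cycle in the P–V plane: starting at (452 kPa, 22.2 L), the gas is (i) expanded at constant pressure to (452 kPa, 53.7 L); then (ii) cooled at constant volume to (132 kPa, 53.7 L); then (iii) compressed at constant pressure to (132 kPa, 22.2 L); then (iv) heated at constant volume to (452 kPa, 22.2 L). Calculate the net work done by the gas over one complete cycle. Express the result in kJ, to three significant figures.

W_net ≈ 10.1 kJ

Constant-volume legs do no work.
W(i) = (452)(53.7 − 22.2) = 14238 J; W(iii) = (132)(22.2 − 53.7) = -4158 J.
W_net = 14238 − 4158 = 10080 J (the clockwise enclosed area).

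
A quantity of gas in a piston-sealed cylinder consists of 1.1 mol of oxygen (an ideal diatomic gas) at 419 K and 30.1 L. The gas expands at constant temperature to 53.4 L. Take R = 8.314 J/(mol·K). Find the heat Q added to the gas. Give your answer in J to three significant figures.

Q ≈ 2200 J

Isothermal ⇒ ΔU = 0, so Q = W = nRT ln(V₂/V₁).
Q = (1.1)(8.314)(419) ln(53.4/30.1) = 3832 × 0.5733 = 2197 J.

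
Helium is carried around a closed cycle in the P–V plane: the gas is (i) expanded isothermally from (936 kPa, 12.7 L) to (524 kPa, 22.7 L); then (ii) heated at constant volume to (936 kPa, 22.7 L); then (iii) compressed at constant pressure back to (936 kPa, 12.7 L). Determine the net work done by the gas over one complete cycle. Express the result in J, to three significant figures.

Leg (i): W = PᵢVᵢ ln(V_f/Vᵢ) = (11887) ln(22.7/12.7) = 6904 J.
Leg (ii): W = 0.
Leg (iii): W = PΔV = (936)(12.7 − 22.7) = -9360 J.
W_net = 6904 − 9360 = -2456 J.

W_net ≈ -2460 J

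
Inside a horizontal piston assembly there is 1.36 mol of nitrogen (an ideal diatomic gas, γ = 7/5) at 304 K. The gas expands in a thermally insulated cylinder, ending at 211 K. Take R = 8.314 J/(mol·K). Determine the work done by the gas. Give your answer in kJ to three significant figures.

Adiabatic ⇒ Q = 0, so W_by = −ΔU = nCᵥ(T₁ − T₂).
Cᵥ = 5R/2 = 20.79 J/(mol·K).
W = (1.36)(20.79)(304 − 211) = 2629 J.

W ≈ 2.63 kJ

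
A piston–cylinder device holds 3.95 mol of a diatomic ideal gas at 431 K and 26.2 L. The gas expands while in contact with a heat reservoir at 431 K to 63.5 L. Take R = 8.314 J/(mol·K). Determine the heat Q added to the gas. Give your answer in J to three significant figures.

Isothermal ⇒ ΔU = 0, so Q = W = nRT ln(V₂/V₁).
Q = (3.95)(8.314)(431) ln(63.5/26.2) = 14154 × 0.8853 = 12530 J.

Q ≈ 12500 J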